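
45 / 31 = 1.45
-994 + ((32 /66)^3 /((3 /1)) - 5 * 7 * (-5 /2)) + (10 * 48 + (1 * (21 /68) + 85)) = -341.15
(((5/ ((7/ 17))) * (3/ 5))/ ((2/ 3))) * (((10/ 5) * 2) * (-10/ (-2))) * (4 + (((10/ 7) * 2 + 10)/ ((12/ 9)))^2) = 14541885/ 686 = 21198.08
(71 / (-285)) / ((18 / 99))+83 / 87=-2293 / 5510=-0.42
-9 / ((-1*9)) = 1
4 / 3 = 1.33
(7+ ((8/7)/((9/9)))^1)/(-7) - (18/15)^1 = -579/245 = -2.36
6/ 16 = 3/ 8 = 0.38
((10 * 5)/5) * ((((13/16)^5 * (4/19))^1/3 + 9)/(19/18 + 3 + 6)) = 8.97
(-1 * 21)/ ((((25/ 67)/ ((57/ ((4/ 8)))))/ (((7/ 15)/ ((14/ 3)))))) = -80199/ 125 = -641.59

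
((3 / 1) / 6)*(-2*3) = -3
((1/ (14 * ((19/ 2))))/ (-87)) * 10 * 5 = -50/ 11571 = -0.00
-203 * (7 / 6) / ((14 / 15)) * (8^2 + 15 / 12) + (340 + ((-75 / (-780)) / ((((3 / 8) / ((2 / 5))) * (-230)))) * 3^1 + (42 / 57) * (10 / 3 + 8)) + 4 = -22094324269 / 1363440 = -16204.84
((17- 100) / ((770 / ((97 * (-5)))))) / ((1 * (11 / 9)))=72459 / 1694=42.77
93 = 93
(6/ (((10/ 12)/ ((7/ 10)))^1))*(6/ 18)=42/ 25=1.68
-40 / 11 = -3.64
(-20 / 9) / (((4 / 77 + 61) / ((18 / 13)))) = -3080 / 61113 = -0.05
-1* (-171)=171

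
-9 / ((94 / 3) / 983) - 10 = -27481 / 94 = -292.35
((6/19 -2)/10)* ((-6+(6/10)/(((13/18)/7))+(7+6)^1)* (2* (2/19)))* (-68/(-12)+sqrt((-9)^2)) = -2345728/351975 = -6.66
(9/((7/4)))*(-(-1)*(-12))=-432/7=-61.71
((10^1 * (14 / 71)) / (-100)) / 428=-7 / 151940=-0.00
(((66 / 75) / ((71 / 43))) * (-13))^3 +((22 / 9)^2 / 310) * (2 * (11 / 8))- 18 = -9844754376923899 / 28084828781250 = -350.54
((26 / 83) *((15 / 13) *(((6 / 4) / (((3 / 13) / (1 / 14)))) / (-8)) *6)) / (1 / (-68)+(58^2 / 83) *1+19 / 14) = -9945 / 3308602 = -0.00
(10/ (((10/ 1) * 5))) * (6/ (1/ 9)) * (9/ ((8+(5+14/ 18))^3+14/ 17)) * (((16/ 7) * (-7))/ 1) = -48183984/ 81057035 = -0.59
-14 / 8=-7 / 4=-1.75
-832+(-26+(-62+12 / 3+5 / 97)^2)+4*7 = 23786171 / 9409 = 2528.02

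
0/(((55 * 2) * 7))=0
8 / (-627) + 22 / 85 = 13114 / 53295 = 0.25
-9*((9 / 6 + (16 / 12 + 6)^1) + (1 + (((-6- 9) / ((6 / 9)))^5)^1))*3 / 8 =4982250879 / 256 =19461917.50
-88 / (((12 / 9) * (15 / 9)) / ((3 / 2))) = -297 / 5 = -59.40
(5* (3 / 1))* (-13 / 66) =-65 / 22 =-2.95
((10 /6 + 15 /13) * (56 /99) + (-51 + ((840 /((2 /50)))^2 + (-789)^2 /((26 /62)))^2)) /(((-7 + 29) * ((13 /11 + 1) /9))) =446700609242973141097 /12168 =36711095434169390.29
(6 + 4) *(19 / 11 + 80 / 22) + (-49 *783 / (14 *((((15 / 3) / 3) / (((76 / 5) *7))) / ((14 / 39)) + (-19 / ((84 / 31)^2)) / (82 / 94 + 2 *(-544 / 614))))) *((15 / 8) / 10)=-1243345181537 / 10163323918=-122.34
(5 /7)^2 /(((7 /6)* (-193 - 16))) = -150 /71687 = -0.00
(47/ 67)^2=2209/ 4489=0.49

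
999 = 999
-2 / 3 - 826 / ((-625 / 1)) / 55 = -66272 / 103125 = -0.64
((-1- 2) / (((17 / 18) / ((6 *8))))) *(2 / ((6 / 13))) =-11232 / 17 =-660.71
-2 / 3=-0.67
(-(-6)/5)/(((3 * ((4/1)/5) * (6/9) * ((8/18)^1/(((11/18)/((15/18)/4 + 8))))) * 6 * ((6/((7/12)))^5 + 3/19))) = 319333/1755734940488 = 0.00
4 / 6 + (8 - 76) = -67.33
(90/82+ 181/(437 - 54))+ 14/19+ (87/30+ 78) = 248253873/2983570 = 83.21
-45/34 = -1.32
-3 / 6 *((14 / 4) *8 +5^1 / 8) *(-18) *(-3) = -6183 / 8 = -772.88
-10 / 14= -5 / 7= -0.71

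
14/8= 7/4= 1.75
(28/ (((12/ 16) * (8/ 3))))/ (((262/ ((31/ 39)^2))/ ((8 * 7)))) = 376712/ 199251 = 1.89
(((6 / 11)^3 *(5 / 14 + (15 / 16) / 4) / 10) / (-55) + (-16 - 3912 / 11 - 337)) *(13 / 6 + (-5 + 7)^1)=-29050413155 / 9838752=-2952.65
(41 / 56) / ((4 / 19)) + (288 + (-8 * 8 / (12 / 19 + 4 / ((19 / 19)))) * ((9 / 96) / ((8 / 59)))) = 281.92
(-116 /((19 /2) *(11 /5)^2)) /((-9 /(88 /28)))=11600 /13167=0.88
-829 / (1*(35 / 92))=-76268 / 35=-2179.09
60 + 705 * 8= 5700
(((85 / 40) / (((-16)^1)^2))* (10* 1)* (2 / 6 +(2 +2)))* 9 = 3315 / 1024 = 3.24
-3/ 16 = -0.19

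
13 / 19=0.68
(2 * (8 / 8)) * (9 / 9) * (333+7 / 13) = 8672 / 13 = 667.08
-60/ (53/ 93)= -5580/ 53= -105.28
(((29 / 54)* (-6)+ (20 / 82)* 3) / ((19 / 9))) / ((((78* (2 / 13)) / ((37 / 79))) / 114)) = -34003 / 6478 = -5.25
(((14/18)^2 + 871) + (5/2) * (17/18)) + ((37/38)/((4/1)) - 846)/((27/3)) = 9603275/12312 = 779.99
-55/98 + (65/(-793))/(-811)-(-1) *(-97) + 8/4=-463295425/4848158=-95.56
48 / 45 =16 / 15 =1.07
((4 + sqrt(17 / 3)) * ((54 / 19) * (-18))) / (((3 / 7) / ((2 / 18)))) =-1008 / 19 -84 * sqrt(51) / 19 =-84.63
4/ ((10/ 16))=32/ 5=6.40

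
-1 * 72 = -72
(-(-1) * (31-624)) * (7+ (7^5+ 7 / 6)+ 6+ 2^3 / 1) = -59878175 / 6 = -9979695.83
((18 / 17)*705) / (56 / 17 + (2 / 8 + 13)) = 1128 / 25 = 45.12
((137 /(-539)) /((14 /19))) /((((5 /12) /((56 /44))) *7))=-31236 /207515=-0.15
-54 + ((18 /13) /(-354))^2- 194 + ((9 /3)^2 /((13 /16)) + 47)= -189.92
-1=-1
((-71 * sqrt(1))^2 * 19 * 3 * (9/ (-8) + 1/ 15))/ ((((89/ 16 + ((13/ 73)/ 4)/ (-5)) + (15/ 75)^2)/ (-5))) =44398355450/ 163333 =271827.22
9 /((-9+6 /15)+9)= 45 /2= 22.50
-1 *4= -4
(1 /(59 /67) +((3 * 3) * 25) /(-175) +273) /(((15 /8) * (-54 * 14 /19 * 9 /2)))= -8564212 /10537695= -0.81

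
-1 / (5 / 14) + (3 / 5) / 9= -41 / 15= -2.73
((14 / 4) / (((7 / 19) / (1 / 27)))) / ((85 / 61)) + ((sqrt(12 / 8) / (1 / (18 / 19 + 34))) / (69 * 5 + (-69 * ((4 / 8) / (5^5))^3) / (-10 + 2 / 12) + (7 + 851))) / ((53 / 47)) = 112382324218750000 * sqrt(6) / 8724833862304895949 + 1159 / 4590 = 0.28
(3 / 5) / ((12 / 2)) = 1 / 10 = 0.10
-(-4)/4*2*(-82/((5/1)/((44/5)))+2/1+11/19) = -134654/475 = -283.48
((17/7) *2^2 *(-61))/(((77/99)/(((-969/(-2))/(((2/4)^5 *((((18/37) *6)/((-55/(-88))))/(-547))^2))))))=-3430041607401775/21168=-162039002617.24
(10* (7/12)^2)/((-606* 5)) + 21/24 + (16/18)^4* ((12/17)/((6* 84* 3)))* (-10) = 9890090957/11355358896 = 0.87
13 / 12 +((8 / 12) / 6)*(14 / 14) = 1.19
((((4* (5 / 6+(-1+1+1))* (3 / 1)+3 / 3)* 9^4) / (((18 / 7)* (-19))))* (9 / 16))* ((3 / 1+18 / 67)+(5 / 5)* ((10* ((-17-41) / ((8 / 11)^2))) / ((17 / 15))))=976994461863 / 583168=1675322.48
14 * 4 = 56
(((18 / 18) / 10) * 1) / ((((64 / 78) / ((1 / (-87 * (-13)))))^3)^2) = 1 / 6386866776482775040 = 0.00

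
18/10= 9/5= 1.80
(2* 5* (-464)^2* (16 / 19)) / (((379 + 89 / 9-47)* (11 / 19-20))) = -34447360 / 126157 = -273.05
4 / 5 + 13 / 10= 21 / 10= 2.10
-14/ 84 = -1/ 6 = -0.17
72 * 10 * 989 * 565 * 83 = 33392991600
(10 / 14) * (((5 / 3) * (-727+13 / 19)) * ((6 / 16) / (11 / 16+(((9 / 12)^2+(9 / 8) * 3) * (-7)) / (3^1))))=86250 / 2261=38.15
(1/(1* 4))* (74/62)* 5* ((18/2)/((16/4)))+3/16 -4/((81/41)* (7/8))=173017/140616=1.23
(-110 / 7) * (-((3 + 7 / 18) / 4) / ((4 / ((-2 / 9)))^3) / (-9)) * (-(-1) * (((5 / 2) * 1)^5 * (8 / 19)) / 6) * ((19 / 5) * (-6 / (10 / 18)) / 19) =-419375 / 111694464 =-0.00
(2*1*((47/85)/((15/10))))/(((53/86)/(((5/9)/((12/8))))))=32336/72981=0.44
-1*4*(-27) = 108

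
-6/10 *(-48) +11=199/5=39.80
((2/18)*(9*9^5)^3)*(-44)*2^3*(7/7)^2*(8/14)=-23481471833130529152/7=-3354495976161504164.57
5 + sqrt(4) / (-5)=23 / 5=4.60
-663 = -663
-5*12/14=-30/7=-4.29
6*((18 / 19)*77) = 8316 / 19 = 437.68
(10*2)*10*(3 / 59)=600 / 59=10.17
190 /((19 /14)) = 140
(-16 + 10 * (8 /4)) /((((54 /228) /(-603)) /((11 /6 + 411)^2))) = -15621056834 /9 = -1735672981.56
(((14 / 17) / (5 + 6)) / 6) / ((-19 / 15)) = -0.01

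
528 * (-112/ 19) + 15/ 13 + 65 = -752428/ 247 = -3046.27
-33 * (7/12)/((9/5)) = -385/36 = -10.69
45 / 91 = 0.49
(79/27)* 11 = 869/27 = 32.19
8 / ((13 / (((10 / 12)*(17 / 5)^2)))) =1156 / 195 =5.93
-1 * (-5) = 5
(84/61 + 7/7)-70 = -4125/61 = -67.62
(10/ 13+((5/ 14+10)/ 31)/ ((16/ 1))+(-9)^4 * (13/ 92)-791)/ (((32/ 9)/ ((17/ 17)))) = 2557929627/ 66440192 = 38.50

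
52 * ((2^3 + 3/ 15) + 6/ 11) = 454.76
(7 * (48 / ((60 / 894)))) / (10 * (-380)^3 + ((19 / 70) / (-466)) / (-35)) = -0.00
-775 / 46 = -16.85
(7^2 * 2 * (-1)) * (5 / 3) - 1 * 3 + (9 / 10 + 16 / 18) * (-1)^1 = -15131 / 90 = -168.12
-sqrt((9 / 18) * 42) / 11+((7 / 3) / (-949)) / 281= -sqrt(21) / 11- 7 / 800007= -0.42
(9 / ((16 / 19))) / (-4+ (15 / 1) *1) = 0.97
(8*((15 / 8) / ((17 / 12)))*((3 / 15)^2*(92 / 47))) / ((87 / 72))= 79488 / 115855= 0.69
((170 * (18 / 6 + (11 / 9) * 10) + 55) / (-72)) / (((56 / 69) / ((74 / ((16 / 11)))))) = -222651385 / 96768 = -2300.88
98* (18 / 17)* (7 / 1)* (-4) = -49392 / 17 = -2905.41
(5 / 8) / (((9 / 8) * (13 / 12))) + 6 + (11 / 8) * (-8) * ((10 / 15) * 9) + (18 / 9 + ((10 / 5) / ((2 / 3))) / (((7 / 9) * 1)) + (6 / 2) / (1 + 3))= -57745 / 1092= -52.88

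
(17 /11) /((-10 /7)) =-119 /110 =-1.08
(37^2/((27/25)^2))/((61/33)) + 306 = 13947713/14823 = 940.95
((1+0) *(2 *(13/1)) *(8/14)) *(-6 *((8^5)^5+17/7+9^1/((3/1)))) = -165018374377396882347416736/49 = -3367721926069324129539117.00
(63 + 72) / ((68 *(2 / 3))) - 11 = -1091 / 136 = -8.02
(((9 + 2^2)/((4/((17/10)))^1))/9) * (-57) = -4199/120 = -34.99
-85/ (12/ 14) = -595/ 6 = -99.17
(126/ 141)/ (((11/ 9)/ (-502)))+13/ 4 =-752303/ 2068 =-363.78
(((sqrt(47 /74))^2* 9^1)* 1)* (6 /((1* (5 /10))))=68.59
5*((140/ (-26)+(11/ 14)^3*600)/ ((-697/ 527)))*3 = -592277475/ 182819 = -3239.69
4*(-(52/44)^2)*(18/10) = -6084/605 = -10.06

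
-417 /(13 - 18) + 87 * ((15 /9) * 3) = 2592 /5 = 518.40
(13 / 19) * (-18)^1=-234 / 19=-12.32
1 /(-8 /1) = -1 /8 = -0.12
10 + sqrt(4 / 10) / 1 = sqrt(10) / 5 + 10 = 10.63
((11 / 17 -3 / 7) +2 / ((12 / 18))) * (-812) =-44428 / 17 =-2613.41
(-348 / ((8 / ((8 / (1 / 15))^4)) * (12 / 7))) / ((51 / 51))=-5261760000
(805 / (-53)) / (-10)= 161 / 106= 1.52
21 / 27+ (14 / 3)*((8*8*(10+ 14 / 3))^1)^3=312626643007 / 81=3859588185.27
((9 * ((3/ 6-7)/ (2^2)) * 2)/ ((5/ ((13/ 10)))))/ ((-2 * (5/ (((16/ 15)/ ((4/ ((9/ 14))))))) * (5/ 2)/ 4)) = 0.21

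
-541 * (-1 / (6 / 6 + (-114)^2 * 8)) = 541 / 103969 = 0.01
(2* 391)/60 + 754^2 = 17055871/30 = 568529.03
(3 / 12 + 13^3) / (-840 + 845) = 8789 / 20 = 439.45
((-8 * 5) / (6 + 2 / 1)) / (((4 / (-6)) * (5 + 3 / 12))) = 10 / 7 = 1.43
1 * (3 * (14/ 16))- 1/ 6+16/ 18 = 241/ 72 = 3.35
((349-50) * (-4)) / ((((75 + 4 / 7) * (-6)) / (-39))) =-2366 / 23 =-102.87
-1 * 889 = -889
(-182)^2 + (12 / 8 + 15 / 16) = 530023 / 16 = 33126.44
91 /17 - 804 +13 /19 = -257742 /323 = -797.96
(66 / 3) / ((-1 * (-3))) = 22 / 3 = 7.33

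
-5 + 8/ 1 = 3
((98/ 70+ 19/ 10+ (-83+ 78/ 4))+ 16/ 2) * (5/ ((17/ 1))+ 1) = -5742/ 85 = -67.55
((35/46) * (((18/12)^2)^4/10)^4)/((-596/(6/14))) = -5559060566555523/235501646774272000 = -0.02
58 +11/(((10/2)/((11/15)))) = 4471/75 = 59.61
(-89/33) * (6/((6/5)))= -445/33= -13.48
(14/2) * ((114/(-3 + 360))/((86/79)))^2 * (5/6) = 11265005/22443162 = 0.50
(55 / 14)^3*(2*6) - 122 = 415433 / 686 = 605.59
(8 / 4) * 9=18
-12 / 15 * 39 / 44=-39 / 55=-0.71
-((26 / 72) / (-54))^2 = -169 / 3779136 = -0.00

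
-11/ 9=-1.22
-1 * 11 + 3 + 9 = 1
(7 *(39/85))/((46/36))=4914/1955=2.51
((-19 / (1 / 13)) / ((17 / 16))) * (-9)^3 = 2881008 / 17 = 169471.06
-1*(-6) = 6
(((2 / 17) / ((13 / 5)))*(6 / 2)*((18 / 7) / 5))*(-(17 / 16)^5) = -2255067 / 23855104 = -0.09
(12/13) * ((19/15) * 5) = 76/13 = 5.85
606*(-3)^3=-16362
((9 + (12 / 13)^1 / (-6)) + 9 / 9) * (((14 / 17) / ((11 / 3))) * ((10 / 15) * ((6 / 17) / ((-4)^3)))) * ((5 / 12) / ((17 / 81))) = -11340 / 702559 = -0.02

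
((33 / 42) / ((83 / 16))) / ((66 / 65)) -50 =-86890 / 1743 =-49.85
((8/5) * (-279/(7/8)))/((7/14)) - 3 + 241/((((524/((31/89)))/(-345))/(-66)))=2624.37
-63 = -63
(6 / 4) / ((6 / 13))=13 / 4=3.25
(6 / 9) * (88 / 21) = 176 / 63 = 2.79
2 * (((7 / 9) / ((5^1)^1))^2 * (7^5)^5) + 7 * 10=131424724727068560420836 / 2025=64901098630651140948.56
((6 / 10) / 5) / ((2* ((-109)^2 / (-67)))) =-201 / 594050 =-0.00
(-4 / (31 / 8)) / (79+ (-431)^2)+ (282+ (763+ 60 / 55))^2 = 47676584357943 / 43567865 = 1094306.19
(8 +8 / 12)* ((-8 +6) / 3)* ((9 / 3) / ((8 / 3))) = -13 / 2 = -6.50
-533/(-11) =533/11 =48.45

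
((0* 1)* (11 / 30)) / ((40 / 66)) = 0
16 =16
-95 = -95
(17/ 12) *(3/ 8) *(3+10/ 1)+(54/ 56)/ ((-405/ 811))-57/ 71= 995387/ 238560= 4.17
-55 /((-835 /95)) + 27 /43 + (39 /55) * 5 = 10.43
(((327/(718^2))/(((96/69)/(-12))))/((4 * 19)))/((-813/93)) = 699453/84941858432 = 0.00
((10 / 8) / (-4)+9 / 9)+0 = 11 / 16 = 0.69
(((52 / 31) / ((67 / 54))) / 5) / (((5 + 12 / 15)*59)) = 2808 / 3553747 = 0.00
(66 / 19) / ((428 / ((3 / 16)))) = 99 / 65056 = 0.00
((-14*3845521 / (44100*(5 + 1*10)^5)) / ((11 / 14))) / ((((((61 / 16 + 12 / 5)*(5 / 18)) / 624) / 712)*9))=-58.53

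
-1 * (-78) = 78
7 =7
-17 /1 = -17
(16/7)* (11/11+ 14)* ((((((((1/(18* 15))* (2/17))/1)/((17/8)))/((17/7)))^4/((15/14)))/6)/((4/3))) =39337984/193518340234763384750625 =0.00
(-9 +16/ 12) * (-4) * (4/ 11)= 368/ 33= 11.15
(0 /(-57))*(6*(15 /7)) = 0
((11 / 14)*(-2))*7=-11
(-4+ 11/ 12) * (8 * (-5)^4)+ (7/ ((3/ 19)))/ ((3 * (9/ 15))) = -415585/ 27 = -15392.04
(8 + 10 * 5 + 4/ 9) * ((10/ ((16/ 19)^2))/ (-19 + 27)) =474715/ 4608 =103.02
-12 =-12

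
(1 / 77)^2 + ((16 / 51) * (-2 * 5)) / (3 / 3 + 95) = -0.03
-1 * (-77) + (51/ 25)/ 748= 77.00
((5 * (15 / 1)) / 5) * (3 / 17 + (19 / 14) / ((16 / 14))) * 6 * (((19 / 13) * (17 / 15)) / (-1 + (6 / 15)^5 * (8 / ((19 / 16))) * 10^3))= 2.99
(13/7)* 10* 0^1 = 0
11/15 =0.73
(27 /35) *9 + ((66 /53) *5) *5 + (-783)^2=1137350724 /1855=613127.07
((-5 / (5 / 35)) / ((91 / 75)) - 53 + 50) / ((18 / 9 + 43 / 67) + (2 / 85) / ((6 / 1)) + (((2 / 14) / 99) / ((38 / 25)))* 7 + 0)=-8869780260 / 738733879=-12.01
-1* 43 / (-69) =43 / 69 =0.62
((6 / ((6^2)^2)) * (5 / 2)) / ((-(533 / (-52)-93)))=5 / 44604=0.00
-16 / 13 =-1.23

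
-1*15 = -15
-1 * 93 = -93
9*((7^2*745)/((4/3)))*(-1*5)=-1232043.75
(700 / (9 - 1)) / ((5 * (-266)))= -0.07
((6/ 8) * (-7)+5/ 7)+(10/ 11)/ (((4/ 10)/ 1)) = -697/ 308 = -2.26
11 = 11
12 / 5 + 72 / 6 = 14.40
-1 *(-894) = 894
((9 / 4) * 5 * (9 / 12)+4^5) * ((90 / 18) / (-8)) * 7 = -578165 / 128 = -4516.91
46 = 46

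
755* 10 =7550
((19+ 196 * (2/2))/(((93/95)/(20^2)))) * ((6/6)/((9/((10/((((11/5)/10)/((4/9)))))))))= 16340000000/82863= 197192.96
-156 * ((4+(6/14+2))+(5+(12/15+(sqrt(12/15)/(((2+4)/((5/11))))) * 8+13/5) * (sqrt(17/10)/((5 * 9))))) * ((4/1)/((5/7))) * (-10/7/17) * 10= 3328 * sqrt(34)/1683+416 * sqrt(170)/75+998400/119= 8473.77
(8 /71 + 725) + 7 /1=51980 /71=732.11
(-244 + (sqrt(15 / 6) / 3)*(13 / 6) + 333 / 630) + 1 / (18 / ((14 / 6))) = -229958 / 945 + 13*sqrt(10) / 36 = -242.20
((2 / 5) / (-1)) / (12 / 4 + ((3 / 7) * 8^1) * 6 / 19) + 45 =121909 / 2715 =44.90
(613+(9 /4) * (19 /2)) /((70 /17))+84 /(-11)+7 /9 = 233171 /1584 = 147.20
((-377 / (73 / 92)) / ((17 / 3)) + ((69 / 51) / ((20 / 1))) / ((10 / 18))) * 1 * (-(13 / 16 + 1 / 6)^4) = 16900106627203 / 219591475200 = 76.96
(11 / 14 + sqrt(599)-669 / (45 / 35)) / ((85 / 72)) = -261852 / 595 + 72 * sqrt(599) / 85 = -419.36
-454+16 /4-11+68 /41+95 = -364.34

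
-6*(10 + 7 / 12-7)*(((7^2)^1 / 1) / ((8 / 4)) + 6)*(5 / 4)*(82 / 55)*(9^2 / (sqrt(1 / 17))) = -8710983*sqrt(17) / 88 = -408139.81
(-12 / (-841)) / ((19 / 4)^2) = 192 / 303601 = 0.00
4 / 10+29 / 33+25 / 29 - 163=-769711 / 4785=-160.86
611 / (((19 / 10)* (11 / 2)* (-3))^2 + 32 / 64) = 0.62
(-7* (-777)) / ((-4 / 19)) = -103341 / 4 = -25835.25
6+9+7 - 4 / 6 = 64 / 3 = 21.33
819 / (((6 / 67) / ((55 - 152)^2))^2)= 36164122759219 / 4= 9041030689804.75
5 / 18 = 0.28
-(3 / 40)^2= -9 / 1600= -0.01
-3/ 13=-0.23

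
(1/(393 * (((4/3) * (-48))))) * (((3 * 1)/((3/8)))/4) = -1/12576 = -0.00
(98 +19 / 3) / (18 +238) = 313 / 768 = 0.41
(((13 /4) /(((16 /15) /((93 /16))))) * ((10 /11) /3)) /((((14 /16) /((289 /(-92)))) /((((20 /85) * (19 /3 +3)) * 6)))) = -513825 /2024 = -253.87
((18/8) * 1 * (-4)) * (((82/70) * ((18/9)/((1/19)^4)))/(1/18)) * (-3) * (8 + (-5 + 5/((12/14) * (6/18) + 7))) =325462622832/595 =546996004.76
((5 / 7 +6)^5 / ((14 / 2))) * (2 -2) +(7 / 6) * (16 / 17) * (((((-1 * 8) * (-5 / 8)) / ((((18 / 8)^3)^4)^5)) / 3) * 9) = 372183838819776444413065976878496481280 / 30549175098545330577024057101663285675435085668143468808817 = 0.00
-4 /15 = -0.27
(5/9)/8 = 5/72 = 0.07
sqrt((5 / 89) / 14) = sqrt(6230) / 1246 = 0.06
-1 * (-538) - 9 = 529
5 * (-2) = -10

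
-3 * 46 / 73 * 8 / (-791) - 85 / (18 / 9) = -4905947 / 115486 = -42.48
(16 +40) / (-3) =-56 / 3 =-18.67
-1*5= -5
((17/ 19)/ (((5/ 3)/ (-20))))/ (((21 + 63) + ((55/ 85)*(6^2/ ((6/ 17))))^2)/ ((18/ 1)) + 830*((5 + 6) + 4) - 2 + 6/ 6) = -612/ 723653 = -0.00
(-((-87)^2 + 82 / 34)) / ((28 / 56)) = -257428 / 17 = -15142.82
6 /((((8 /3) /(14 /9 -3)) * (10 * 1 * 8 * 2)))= -13 /640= -0.02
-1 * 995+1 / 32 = -31839 / 32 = -994.97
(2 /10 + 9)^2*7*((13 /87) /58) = 96278 /63075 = 1.53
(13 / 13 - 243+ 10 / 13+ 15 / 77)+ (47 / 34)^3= -9379224385 / 39343304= -238.39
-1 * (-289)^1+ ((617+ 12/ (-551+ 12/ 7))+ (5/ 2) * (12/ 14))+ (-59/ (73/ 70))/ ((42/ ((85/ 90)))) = 96215688809/ 106098930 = 906.85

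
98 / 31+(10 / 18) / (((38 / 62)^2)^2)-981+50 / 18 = -3923293303 / 4039951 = -971.12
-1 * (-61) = 61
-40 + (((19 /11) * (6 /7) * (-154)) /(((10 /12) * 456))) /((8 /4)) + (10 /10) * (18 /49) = -19567 /490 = -39.93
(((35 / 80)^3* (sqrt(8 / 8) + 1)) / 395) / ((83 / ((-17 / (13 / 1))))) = -5831 / 872867840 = -0.00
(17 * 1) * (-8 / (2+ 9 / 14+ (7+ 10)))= -1904 / 275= -6.92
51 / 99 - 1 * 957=-956.48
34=34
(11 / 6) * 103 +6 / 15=5677 / 30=189.23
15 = 15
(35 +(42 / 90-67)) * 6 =-946 / 5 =-189.20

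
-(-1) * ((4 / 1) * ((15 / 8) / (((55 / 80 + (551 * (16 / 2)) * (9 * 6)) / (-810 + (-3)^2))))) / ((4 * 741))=-8010 / 940705181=-0.00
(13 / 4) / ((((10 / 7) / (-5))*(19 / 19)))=-91 / 8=-11.38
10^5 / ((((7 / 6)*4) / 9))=1350000 / 7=192857.14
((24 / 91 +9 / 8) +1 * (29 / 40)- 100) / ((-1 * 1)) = 178153 / 1820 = 97.89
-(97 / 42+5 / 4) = -299 / 84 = -3.56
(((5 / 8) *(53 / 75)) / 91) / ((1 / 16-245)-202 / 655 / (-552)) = -319378 / 16117810891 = -0.00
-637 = -637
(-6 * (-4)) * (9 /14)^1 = 108 /7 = 15.43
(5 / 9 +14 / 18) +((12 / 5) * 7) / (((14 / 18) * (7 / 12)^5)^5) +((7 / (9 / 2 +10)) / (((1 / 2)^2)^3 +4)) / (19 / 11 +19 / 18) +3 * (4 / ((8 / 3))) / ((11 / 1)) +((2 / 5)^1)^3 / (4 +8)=4580275774122052427984948183365402969394999 / 109088715751452288272606603706923250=41986705.43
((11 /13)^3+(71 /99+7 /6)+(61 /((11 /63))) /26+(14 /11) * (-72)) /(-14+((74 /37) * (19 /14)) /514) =59248528654 /10951928559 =5.41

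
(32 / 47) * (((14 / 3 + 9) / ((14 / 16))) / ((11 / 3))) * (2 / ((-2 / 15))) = -157440 / 3619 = -43.50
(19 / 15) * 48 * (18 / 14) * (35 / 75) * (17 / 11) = 15504 / 275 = 56.38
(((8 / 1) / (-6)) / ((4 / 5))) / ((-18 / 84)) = 7.78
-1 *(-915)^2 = -837225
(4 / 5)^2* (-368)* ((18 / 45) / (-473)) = 11776 / 59125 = 0.20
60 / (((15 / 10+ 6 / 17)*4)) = 170 / 21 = 8.10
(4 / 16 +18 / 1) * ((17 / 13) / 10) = 1241 / 520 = 2.39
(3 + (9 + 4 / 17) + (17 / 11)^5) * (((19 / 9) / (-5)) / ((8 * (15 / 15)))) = -365029121 / 328544040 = -1.11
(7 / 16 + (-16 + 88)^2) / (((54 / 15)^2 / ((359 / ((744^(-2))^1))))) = 715450301225 / 9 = 79494477913.89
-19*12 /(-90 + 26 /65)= 285 /112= 2.54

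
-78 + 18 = -60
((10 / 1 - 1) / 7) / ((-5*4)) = -9 / 140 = -0.06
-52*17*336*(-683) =202867392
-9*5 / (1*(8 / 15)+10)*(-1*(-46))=-15525 / 79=-196.52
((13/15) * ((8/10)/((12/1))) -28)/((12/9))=-6287/300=-20.96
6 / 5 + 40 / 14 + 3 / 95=2719 / 665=4.09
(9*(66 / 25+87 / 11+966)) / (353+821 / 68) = 54784404 / 2275625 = 24.07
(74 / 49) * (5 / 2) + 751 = 36984 / 49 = 754.78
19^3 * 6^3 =1481544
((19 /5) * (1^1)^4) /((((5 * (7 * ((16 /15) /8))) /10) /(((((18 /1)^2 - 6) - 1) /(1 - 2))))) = -18069 /7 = -2581.29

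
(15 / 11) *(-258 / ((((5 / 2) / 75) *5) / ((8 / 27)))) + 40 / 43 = -295400 / 473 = -624.52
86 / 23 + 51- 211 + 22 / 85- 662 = -1599194 / 1955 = -818.00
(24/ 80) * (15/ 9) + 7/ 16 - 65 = -1025/ 16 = -64.06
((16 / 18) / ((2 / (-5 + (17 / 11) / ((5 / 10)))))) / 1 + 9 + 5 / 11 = 284 / 33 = 8.61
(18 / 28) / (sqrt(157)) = 9 * sqrt(157) / 2198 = 0.05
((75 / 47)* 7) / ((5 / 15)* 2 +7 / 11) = 8.57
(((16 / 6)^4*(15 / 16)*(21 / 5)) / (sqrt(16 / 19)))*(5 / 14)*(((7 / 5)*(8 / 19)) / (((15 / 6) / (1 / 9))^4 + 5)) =4096*sqrt(19) / 100174365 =0.00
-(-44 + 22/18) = 385/9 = 42.78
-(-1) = 1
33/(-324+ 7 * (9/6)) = -2/19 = -0.11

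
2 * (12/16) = 3/2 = 1.50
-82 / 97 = -0.85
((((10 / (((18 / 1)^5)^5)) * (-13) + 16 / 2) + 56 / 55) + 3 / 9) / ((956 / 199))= 1232765238555759480441115877515273471 / 633290850655694221088532808303902720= 1.95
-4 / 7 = -0.57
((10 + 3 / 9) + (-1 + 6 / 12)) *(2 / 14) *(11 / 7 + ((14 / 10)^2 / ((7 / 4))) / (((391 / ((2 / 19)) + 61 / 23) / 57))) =400659619 / 179538450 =2.23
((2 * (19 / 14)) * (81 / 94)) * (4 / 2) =1539 / 329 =4.68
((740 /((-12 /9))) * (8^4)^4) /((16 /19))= -185509601838366720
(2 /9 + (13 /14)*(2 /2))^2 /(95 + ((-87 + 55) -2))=21025 /968436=0.02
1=1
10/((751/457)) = 4570/751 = 6.09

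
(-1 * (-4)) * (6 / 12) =2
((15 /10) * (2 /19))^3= 27 /6859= 0.00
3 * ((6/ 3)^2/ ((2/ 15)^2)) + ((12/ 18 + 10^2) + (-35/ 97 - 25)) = 218339/ 291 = 750.31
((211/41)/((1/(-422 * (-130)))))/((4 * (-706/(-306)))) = 442761345/14473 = 30592.23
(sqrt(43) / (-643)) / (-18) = 0.00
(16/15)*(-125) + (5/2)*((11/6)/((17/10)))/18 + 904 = 1415219/1836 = 770.82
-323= -323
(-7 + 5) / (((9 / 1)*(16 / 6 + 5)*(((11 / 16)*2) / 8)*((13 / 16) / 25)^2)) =-20480000 / 128271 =-159.66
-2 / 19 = -0.11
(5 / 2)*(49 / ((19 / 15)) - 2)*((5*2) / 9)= 17425 / 171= 101.90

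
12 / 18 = 2 / 3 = 0.67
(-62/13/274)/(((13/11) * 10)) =-341/231530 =-0.00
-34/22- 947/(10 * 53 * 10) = -1.72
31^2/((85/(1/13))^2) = 961/1221025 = 0.00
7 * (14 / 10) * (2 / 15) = 98 / 75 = 1.31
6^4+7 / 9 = 1296.78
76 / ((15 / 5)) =76 / 3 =25.33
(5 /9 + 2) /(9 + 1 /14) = 322 /1143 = 0.28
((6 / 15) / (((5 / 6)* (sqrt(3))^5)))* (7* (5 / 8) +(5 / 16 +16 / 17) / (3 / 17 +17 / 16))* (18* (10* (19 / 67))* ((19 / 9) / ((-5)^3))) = -3495202* sqrt(3) / 42335625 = -0.14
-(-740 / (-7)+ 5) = -775 / 7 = -110.71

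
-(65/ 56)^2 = -4225/ 3136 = -1.35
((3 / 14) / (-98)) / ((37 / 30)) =-0.00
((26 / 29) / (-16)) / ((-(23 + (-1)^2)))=13 / 5568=0.00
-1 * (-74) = 74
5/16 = 0.31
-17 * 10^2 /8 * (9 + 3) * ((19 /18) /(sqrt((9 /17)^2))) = -137275 /27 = -5084.26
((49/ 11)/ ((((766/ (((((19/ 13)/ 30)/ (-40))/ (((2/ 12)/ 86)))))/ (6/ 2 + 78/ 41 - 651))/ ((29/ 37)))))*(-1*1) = -3075375093/ 1661691460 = -1.85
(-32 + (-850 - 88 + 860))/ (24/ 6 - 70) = 5/ 3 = 1.67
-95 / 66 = -1.44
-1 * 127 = -127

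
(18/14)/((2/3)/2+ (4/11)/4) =297/98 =3.03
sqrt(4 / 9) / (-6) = -1 / 9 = -0.11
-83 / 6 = -13.83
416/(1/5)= 2080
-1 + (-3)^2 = 8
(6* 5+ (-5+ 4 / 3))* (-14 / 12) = -553 / 18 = -30.72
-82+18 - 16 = -80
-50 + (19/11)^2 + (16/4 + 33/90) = -154819/3630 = -42.65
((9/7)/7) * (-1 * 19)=-171/49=-3.49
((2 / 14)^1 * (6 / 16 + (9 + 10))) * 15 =2325 / 56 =41.52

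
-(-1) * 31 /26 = 31 /26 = 1.19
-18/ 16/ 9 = -1/ 8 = -0.12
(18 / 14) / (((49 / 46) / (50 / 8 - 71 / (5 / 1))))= -9.60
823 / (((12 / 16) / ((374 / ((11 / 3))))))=111928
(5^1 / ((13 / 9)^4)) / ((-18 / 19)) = -1.21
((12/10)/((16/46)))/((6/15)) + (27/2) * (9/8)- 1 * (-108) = 2109/16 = 131.81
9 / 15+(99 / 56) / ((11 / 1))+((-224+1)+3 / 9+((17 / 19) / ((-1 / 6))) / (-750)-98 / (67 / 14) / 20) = -5959391873 / 26733000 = -222.92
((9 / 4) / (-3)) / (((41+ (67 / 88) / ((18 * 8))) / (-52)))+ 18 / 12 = 2547273 / 1039238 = 2.45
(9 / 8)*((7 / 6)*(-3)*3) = -189 / 16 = -11.81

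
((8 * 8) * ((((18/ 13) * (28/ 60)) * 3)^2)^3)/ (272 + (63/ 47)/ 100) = 48146097829036032/ 3856810446604375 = 12.48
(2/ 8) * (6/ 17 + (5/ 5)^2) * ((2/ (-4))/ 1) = -23/ 136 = -0.17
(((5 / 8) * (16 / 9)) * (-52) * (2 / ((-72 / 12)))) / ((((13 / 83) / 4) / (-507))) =-2244320 / 9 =-249368.89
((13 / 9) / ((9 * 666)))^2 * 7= 1183 / 2910170916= 0.00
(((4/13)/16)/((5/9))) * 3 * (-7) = -189/260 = -0.73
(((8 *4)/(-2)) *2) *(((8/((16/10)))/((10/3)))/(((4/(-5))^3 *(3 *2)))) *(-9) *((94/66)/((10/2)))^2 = -11045/968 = -11.41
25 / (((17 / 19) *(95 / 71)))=355 / 17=20.88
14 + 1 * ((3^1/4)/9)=169/12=14.08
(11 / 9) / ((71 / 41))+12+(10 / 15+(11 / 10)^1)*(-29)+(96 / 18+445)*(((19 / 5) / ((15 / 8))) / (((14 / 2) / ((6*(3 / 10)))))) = 31336633 / 159750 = 196.16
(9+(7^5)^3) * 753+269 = 3574913816994125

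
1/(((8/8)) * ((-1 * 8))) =-1/8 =-0.12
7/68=0.10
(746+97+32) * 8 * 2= 14000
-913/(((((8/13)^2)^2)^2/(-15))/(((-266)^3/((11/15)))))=-35839533809179347975/2097152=-17089621452893.90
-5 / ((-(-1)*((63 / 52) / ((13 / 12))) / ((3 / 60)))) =-169 / 756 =-0.22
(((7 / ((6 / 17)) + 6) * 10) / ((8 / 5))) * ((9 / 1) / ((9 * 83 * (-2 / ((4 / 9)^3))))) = -0.09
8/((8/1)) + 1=2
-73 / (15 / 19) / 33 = -1387 / 495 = -2.80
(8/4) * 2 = 4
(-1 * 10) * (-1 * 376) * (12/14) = 22560/7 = 3222.86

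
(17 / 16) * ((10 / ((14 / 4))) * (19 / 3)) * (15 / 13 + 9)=17765 / 91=195.22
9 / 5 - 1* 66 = -321 / 5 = -64.20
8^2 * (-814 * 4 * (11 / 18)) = -1146112 / 9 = -127345.78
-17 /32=-0.53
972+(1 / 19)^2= 350893 / 361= 972.00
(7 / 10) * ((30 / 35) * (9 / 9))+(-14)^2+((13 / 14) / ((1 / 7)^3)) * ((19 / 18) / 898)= 31838939 / 161640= 196.97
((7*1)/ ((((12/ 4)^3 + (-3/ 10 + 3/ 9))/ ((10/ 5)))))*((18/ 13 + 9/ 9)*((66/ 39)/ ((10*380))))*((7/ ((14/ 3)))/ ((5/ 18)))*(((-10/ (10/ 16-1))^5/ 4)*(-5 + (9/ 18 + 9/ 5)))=-70395494400/ 2604121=-27032.34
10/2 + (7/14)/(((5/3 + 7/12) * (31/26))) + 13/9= 1850/279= 6.63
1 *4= 4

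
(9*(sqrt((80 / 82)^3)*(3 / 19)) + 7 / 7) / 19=0.12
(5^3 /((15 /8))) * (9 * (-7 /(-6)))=700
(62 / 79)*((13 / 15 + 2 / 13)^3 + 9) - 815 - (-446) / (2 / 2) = -361.10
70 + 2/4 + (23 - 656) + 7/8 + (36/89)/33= -4398551/7832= -561.61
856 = 856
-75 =-75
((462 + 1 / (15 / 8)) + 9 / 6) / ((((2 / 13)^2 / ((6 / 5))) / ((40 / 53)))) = 4705298 / 265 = 17755.84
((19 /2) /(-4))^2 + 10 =1001 /64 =15.64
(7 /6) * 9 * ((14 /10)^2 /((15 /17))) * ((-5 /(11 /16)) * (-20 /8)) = 23324 /55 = 424.07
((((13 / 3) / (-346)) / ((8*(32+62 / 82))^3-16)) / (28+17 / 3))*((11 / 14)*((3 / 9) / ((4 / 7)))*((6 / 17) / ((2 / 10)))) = -49278515 / 2947161927035087744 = -0.00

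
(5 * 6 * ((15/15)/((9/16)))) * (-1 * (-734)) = 117440/3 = 39146.67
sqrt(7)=2.65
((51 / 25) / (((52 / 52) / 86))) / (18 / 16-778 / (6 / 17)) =-105264 / 1321925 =-0.08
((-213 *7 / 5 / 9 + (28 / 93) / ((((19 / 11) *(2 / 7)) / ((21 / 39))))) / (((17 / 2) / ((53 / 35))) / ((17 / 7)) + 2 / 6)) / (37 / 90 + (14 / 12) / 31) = -1797240123 / 65018551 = -27.64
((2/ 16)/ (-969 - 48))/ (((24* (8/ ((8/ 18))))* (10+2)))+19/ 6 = 133560575/ 42177024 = 3.17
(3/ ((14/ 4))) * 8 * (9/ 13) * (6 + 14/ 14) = 432/ 13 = 33.23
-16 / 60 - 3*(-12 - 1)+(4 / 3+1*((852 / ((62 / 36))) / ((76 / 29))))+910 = 10061629 / 8835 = 1138.84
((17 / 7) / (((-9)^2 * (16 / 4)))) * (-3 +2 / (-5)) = -289 / 11340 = -0.03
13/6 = 2.17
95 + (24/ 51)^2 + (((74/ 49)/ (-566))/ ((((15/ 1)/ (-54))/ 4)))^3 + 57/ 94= 867711184188390476829/ 9054891609746407250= 95.83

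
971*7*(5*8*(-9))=-2446920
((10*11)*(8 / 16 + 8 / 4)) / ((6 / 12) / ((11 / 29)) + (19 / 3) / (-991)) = 17986650 / 85799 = 209.64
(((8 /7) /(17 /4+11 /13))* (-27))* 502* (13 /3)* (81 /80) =-123693804 /9275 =-13336.26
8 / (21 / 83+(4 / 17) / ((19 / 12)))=19.92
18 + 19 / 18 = 343 / 18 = 19.06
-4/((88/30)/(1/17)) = -15/187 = -0.08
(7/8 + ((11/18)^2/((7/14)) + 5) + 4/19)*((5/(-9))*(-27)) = 420605/4104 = 102.49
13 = 13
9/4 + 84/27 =193/36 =5.36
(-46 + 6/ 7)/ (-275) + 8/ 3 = 16348/ 5775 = 2.83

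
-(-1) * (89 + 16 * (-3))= 41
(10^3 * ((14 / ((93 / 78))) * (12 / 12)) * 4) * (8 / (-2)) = -5824000 / 31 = -187870.97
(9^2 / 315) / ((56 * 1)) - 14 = -27431 / 1960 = -14.00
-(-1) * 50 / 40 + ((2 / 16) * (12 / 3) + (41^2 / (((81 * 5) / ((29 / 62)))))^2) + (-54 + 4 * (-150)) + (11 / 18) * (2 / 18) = -204416119837 / 315256050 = -648.41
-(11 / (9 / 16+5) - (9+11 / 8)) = 5979 / 712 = 8.40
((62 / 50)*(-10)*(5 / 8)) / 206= -0.04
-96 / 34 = -48 / 17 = -2.82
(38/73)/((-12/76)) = -722/219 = -3.30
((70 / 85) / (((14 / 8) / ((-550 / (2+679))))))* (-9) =13200 / 3859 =3.42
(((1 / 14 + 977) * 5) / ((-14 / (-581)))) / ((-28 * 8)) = -5676785 / 6272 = -905.10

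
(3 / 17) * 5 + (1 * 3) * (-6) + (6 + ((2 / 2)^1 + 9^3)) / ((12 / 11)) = 33535 / 51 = 657.55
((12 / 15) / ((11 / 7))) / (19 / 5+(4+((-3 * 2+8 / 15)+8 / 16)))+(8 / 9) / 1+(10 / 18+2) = 3.62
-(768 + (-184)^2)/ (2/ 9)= -155808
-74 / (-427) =74 / 427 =0.17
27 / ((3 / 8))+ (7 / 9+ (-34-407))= -3314 / 9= -368.22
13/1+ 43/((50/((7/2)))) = 1601/100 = 16.01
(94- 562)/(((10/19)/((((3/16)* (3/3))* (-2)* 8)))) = 13338/5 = 2667.60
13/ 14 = 0.93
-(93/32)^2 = -8649/1024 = -8.45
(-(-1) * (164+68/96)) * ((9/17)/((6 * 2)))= 3953/544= 7.27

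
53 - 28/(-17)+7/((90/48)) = 14887/255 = 58.38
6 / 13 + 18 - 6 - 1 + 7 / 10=1581 / 130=12.16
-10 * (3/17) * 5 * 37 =-5550/17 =-326.47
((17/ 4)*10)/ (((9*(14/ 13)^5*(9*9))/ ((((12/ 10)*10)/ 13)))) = 2427685/ 65345616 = 0.04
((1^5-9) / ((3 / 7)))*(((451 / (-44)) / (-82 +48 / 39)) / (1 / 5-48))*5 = 533 / 2151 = 0.25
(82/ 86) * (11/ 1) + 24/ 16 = 1031/ 86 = 11.99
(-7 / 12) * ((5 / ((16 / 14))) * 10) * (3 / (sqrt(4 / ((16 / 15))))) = -245 * sqrt(15) / 24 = -39.54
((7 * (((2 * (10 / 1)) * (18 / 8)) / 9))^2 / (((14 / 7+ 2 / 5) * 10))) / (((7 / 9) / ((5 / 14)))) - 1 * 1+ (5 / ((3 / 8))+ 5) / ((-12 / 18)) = -81 / 16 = -5.06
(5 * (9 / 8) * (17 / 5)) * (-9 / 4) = -1377 / 32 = -43.03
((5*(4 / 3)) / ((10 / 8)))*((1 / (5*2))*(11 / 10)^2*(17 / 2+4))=121 / 15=8.07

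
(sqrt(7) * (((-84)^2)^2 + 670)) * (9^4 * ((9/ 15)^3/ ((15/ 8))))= 23519361251952 * sqrt(7)/ 625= 99562209388.41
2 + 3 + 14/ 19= 109/ 19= 5.74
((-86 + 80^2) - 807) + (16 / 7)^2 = 270099 / 49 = 5512.22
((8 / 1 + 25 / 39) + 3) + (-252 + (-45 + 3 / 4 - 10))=-45959 / 156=-294.61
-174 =-174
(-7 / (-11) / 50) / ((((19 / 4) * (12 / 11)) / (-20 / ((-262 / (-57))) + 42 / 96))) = -57421 / 5973600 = -0.01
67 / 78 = 0.86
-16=-16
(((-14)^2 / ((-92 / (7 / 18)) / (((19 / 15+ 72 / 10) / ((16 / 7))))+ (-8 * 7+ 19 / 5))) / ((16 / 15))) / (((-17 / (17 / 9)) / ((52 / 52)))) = 7623175 / 43336836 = 0.18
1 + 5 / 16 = 21 / 16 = 1.31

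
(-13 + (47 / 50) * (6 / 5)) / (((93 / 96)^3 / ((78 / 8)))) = -474120192 / 3723875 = -127.32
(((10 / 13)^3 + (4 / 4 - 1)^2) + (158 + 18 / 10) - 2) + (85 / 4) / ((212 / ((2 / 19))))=14005749973 / 88495160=158.27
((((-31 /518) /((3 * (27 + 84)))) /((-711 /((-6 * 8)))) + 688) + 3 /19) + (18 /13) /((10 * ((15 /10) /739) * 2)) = 18232919600642 /25244065665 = 722.27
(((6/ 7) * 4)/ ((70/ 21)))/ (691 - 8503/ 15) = 54/ 6517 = 0.01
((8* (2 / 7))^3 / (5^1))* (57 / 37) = 233472 / 63455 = 3.68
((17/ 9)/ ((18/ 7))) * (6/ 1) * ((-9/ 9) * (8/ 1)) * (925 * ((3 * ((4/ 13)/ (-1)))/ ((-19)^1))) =-3522400/ 2223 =-1584.53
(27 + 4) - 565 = -534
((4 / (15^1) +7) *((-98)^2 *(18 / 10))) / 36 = 261709 / 75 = 3489.45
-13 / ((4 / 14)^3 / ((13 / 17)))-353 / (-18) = -497699 / 1224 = -406.62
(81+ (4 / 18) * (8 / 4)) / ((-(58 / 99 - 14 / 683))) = -5507029 / 38228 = -144.06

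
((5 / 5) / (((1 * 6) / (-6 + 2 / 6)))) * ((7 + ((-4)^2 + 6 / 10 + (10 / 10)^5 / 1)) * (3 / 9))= -697 / 90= -7.74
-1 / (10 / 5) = -1 / 2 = -0.50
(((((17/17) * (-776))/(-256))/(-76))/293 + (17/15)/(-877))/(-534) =13389827/5005682507520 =0.00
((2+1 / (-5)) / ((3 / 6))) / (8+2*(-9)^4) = 9 / 32825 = 0.00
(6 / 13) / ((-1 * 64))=-3 / 416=-0.01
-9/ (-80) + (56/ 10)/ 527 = 0.12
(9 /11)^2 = 81 /121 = 0.67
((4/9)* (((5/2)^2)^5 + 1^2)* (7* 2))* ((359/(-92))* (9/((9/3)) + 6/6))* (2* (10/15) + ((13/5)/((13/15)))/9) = -122717944685/79488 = -1543854.98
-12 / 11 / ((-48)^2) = -1 / 2112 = -0.00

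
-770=-770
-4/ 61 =-0.07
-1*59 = -59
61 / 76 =0.80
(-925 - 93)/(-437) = 1018/437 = 2.33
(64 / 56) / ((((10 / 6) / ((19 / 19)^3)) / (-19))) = -456 / 35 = -13.03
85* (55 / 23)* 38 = 177650 / 23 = 7723.91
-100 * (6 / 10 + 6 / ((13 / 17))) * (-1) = 10980 / 13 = 844.62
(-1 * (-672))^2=451584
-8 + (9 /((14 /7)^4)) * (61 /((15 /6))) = 229 /40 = 5.72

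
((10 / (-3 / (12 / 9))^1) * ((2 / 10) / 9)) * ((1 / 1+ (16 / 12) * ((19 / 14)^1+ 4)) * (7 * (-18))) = 304 / 3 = 101.33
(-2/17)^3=-8/4913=-0.00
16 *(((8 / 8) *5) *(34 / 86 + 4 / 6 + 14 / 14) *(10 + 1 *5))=106400 / 43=2474.42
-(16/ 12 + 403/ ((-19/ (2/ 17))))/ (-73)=-1126/ 70737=-0.02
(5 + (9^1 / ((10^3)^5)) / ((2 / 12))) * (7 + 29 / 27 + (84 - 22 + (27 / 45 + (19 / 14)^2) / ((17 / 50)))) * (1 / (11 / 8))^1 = 280.93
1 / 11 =0.09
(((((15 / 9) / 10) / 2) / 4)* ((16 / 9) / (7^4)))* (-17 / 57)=-17 / 3695139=-0.00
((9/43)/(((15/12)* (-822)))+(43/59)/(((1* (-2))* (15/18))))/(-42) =253431/24329830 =0.01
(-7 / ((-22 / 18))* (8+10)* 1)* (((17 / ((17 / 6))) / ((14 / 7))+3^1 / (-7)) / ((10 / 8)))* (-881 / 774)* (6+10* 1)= -9134208 / 2365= -3862.24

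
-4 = -4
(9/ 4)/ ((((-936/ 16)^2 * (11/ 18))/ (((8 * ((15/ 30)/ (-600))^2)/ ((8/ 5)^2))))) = 1/ 428313600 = 0.00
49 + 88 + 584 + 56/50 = 18053/25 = 722.12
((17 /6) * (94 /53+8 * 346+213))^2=7222543375441 /101124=71422643.24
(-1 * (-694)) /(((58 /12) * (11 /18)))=74952 /319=234.96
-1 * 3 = -3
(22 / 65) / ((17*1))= 22 / 1105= 0.02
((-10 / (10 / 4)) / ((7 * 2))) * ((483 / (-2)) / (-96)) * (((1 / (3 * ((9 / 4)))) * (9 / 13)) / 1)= -23 / 312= -0.07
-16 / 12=-4 / 3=-1.33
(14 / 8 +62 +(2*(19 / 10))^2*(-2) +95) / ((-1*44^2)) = -12987 / 193600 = -0.07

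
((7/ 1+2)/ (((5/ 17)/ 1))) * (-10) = -306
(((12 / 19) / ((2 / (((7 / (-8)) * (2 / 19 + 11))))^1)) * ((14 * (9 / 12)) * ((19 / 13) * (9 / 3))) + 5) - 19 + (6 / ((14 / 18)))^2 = -9272017 / 96824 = -95.76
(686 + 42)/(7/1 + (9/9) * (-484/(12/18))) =-728/719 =-1.01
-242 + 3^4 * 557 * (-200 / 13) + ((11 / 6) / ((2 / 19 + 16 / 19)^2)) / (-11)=-17547610117 / 25272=-694349.88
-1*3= -3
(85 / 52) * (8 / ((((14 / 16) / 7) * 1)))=1360 / 13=104.62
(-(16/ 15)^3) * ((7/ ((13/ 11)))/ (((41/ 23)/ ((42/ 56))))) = -1813504/ 599625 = -3.02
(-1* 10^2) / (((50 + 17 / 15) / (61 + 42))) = -154500 / 767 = -201.43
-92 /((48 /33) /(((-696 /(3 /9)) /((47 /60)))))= 7923960 /47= 168594.89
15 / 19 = 0.79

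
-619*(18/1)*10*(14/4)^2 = -1364895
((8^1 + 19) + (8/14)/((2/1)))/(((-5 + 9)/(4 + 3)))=191/4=47.75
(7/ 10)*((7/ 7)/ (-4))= -7/ 40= -0.18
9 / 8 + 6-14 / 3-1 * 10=-181 / 24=-7.54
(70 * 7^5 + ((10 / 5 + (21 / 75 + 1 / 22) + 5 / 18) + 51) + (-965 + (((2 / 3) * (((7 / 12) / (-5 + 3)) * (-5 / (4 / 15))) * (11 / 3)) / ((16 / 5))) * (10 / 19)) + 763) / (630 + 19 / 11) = 7080648612551 / 3802492800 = 1862.11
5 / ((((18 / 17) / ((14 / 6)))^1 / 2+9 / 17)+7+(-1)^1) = 0.74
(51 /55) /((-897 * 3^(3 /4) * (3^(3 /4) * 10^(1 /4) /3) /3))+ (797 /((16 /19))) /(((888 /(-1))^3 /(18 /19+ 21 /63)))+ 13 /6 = -17 * 10^(3 /4) * sqrt(3) /164450+ 72823557307 /33610899456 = 2.17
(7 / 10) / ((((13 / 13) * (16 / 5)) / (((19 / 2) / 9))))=133 / 576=0.23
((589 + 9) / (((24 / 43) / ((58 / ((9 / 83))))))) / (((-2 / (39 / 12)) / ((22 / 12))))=-4425392257 / 2592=-1707327.26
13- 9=4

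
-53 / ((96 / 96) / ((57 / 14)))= -3021 / 14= -215.79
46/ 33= 1.39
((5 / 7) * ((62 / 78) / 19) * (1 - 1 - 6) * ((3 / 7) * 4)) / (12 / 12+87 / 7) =-1860 / 81263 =-0.02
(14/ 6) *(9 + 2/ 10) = 322/ 15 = 21.47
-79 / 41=-1.93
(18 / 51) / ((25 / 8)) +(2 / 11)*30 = 26028 / 4675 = 5.57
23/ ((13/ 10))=230/ 13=17.69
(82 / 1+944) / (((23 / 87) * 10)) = 44631 / 115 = 388.10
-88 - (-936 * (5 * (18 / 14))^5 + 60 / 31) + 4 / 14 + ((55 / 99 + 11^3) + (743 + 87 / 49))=48197728527560 / 4689153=10278557.46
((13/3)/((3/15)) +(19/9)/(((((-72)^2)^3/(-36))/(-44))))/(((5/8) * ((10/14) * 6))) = 1320581285303/163258675200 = 8.09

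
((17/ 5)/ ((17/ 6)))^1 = 6/ 5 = 1.20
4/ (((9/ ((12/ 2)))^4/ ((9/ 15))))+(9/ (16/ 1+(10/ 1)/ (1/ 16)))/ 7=80063/ 166320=0.48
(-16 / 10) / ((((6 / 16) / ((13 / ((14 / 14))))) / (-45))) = 2496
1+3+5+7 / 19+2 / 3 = 572 / 57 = 10.04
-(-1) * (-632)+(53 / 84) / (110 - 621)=-27128021 / 42924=-632.00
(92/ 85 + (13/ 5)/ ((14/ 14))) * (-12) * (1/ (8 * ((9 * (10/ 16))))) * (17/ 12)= -313/ 225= -1.39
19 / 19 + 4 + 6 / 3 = 7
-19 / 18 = -1.06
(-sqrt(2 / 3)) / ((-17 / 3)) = sqrt(6) / 17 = 0.14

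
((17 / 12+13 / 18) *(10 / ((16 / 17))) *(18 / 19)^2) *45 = 2650725 / 2888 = 917.84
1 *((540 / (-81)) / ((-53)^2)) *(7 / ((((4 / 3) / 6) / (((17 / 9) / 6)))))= -595 / 25281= -0.02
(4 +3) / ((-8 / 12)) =-21 / 2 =-10.50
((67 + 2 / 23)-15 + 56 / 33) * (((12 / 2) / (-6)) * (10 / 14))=-204110 / 5313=-38.42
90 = 90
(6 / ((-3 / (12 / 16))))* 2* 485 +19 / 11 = -15986 / 11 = -1453.27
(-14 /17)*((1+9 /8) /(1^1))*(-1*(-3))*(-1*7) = 147 /4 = 36.75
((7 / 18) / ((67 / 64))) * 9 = 224 / 67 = 3.34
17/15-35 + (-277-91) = -6028/15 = -401.87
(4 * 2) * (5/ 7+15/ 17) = 1520/ 119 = 12.77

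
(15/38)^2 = 225/1444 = 0.16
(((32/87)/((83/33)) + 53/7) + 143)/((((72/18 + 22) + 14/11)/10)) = 13966931/252735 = 55.26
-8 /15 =-0.53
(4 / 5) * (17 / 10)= 34 / 25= 1.36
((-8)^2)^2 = 4096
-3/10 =-0.30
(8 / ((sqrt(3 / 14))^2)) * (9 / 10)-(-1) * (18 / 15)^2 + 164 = 4976 / 25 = 199.04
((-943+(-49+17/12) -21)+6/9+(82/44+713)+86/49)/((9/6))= -1903519/9702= -196.20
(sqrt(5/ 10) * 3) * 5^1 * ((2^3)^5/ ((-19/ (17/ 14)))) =-2088960 * sqrt(2)/ 133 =-22212.30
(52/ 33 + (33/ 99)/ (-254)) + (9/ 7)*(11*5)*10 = 13861093/ 19558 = 708.72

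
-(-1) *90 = 90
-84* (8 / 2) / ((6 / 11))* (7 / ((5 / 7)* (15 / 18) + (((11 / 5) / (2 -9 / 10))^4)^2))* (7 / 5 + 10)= -10322928 / 53885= -191.57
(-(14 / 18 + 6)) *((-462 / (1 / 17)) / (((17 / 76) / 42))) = 9995216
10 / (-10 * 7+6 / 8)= -40 / 277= -0.14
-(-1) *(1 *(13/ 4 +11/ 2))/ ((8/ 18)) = 315/ 16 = 19.69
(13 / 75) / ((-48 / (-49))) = 637 / 3600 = 0.18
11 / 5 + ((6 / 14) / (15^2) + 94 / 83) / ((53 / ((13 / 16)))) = 81936149 / 36951600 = 2.22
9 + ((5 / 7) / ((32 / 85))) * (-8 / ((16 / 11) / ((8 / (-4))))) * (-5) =-21359 / 224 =-95.35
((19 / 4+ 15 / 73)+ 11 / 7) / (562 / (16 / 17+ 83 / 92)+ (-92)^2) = 0.00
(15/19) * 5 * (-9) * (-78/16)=26325/152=173.19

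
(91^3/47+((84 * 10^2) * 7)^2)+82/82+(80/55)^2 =3457456036.54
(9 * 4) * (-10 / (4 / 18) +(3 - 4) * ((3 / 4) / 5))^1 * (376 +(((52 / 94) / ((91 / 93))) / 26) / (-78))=-48543640281 / 79430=-611149.95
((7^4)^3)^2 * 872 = 167058833763853913357672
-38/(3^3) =-38/27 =-1.41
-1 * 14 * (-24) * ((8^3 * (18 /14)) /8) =27648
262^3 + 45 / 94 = 1690564477 / 94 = 17984728.48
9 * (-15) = -135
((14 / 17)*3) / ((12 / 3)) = 21 / 34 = 0.62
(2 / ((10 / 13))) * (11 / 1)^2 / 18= 1573 / 90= 17.48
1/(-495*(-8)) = 0.00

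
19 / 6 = 3.17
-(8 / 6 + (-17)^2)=-871 / 3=-290.33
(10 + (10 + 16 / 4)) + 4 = 28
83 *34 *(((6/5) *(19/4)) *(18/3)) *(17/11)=8203554/55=149155.53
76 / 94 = 38 / 47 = 0.81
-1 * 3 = -3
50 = 50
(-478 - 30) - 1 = -509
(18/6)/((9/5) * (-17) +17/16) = -240/2363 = -0.10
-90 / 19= -4.74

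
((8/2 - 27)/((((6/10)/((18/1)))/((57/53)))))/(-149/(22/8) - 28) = 9.03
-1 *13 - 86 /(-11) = -57 /11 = -5.18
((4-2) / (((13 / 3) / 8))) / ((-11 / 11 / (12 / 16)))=-36 / 13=-2.77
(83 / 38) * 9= 747 / 38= 19.66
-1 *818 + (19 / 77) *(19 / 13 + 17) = -814258 / 1001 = -813.44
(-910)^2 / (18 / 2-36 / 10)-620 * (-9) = 4291160 / 27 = 158931.85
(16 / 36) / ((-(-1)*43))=4 / 387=0.01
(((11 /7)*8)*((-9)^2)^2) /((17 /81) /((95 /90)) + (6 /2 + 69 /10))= 987299280 /120883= 8167.40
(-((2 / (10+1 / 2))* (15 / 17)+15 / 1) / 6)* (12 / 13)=-3610 / 1547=-2.33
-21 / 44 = -0.48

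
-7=-7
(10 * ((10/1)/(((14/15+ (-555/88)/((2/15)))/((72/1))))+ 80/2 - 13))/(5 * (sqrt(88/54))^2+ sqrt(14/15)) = 208538104500/14603509889 - 1706220855 * sqrt(210)/14603509889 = 12.59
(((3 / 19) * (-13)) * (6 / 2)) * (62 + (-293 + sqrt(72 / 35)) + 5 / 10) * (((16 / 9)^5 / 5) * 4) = 12568231936 / 623295 -109051904 * sqrt(70) / 7271775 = 20038.71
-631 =-631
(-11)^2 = 121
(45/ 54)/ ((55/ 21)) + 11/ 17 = 0.97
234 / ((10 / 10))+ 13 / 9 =2119 / 9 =235.44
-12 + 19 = 7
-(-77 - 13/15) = 1168/15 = 77.87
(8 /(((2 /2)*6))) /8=1 /6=0.17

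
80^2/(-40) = -160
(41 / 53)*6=246 / 53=4.64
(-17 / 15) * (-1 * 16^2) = 4352 / 15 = 290.13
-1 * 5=-5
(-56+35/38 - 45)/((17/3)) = -11409/646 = -17.66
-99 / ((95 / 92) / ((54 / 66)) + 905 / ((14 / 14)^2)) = -81972 / 750385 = -0.11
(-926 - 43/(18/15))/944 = -5771/5664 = -1.02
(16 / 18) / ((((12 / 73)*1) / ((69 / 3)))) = 3358 / 27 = 124.37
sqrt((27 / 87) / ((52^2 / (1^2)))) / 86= 3 * sqrt(29) / 129688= 0.00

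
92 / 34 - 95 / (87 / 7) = -7303 / 1479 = -4.94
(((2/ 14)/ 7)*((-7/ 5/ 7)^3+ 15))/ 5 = 0.06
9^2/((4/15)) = 1215/4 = 303.75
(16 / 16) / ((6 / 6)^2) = 1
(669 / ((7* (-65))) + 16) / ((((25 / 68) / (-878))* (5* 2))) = -197351572 / 56875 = -3469.92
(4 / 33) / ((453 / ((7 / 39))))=28 / 583011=0.00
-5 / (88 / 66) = -15 / 4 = -3.75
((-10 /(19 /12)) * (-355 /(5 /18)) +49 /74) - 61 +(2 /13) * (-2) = 146423841 /18278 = 8010.93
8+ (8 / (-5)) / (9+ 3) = 118 / 15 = 7.87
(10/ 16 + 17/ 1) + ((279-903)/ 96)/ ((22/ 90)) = -8.97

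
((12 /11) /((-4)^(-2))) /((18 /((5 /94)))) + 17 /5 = 26767 /7755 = 3.45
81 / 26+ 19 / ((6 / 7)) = 986 / 39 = 25.28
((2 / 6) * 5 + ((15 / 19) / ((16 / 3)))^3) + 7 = 730729439 / 84283392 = 8.67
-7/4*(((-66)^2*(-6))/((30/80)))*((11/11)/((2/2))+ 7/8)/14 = 16335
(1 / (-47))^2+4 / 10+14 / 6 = 90584 / 33135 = 2.73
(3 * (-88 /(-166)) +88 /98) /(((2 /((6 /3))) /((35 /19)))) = 50600 /11039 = 4.58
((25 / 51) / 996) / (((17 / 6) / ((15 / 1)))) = 125 / 47974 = 0.00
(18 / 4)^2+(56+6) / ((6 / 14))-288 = -1477 / 12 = -123.08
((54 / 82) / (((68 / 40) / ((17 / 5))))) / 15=18 / 205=0.09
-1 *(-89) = 89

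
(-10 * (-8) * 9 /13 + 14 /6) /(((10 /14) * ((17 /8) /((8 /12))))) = 252112 /9945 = 25.35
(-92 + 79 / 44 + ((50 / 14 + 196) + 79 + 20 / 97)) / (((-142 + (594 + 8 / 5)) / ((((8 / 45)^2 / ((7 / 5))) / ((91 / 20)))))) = 450704720 / 218509322031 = 0.00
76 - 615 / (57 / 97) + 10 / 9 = -165779 / 171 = -969.47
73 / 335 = 0.22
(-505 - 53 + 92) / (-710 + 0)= 233 / 355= 0.66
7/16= 0.44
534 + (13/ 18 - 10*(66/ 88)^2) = 38095/ 72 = 529.10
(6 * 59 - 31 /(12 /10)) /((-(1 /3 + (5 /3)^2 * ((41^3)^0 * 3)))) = -1969 /52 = -37.87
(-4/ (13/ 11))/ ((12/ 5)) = -55/ 39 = -1.41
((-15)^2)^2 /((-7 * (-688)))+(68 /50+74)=10338969 /120400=85.87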